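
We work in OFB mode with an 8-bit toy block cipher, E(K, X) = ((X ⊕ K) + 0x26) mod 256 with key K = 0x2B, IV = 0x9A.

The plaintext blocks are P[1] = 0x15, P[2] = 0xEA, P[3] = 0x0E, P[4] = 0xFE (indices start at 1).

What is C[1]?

OFB encryption: S_i = E(K, S_{i−1}) with S_{0} = IV; C_i = P_i ⊕ S_i.
C[1]: S = E(K, 0x9A) = 0xD7; 0x15 ⊕ 0xD7 = 0xC2.

C[1] = 0xC2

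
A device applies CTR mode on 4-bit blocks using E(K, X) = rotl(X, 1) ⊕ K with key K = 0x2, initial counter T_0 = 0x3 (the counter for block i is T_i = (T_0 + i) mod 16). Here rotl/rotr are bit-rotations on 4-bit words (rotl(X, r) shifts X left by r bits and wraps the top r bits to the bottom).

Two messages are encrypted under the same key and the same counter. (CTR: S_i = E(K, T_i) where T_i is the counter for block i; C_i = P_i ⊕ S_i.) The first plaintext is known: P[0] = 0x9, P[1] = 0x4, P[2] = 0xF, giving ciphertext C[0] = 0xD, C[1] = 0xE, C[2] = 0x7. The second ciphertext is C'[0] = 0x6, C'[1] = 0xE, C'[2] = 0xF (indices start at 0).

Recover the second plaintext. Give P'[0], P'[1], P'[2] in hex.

In CTR with a reused counter, both messages share the same keystream S_i, so C_i ⊕ C'_i = P_i ⊕ P'_i and thus P'_i = P_i ⊕ C_i ⊕ C'_i.
P'[0]: 0x9 ⊕ 0xD ⊕ 0x6 = 0x2.
P'[1]: 0x4 ⊕ 0xE ⊕ 0xE = 0x4.
P'[2]: 0xF ⊕ 0x7 ⊕ 0xF = 0x7.

P'[0] = 0x2, P'[1] = 0x4, P'[2] = 0x7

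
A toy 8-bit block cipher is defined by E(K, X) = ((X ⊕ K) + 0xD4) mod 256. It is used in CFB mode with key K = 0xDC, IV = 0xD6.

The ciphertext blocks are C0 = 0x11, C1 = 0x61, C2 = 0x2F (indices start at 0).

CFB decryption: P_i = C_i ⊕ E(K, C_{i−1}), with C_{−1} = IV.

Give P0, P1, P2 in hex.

P0 = 0xCF, P1 = 0xC0, P2 = 0xBE

P0: E(K, 0xD6) = 0xDE; 0x11 ⊕ 0xDE = 0xCF.
P1: E(K, 0x11) = 0xA1; 0x61 ⊕ 0xA1 = 0xC0.
P2: E(K, 0x61) = 0x91; 0x2F ⊕ 0x91 = 0xBE.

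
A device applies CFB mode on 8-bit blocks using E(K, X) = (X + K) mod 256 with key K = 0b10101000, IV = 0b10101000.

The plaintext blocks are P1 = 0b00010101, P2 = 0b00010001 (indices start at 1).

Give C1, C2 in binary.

C1 = 0b01000101, C2 = 0b11111100

CFB encryption: C_i = P_i ⊕ E(K, C_{i−1}), with C_{0} = IV.
C1: E(K, 0b10101000) = 0b01010000; 0b00010101 ⊕ 0b01010000 = 0b01000101.
C2: E(K, 0b01000101) = 0b11101101; 0b00010001 ⊕ 0b11101101 = 0b11111100.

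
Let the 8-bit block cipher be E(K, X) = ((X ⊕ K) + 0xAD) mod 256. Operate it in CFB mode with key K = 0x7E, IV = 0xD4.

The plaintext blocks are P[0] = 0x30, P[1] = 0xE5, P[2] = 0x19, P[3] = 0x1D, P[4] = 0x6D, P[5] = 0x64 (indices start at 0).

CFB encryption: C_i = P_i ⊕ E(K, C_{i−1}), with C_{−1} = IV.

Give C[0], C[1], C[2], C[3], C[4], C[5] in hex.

C[0]: E(K, 0xD4) = 0x57; 0x30 ⊕ 0x57 = 0x67.
C[1]: E(K, 0x67) = 0xC6; 0xE5 ⊕ 0xC6 = 0x23.
C[2]: E(K, 0x23) = 0x0A; 0x19 ⊕ 0x0A = 0x13.
C[3]: E(K, 0x13) = 0x1A; 0x1D ⊕ 0x1A = 0x07.
C[4]: E(K, 0x07) = 0x26; 0x6D ⊕ 0x26 = 0x4B.
C[5]: E(K, 0x4B) = 0xE2; 0x64 ⊕ 0xE2 = 0x86.

C[0] = 0x67, C[1] = 0x23, C[2] = 0x13, C[3] = 0x07, C[4] = 0x4B, C[5] = 0x86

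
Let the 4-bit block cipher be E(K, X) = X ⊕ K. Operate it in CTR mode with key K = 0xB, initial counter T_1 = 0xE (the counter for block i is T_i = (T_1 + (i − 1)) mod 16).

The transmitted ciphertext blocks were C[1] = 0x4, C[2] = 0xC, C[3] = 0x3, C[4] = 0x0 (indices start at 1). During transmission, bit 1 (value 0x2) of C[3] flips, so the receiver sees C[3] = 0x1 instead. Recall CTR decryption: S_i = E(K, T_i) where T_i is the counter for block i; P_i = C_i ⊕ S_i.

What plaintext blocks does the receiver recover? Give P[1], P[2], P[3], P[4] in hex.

Only C[3] changed, to 0x1. In CTR, a change in C_i flips the same bit in P_i only; the keystream is unaffected. Decrypting the received ciphertext:
P[1]: T = 0xE, S = E(K, T) = 0x5; 0x4 ⊕ 0x5 = 0x1.
P[2]: T = 0xF, S = E(K, T) = 0x4; 0xC ⊕ 0x4 = 0x8.
P[3]: T = 0x0, S = E(K, T) = 0xB; 0x1 ⊕ 0xB = 0xA.
P[4]: T = 0x1, S = E(K, T) = 0xA; 0x0 ⊕ 0xA = 0xA.
Blocks that differ from the original plaintext: P[3].

P[1] = 0x1, P[2] = 0x8, P[3] = 0xA, P[4] = 0xA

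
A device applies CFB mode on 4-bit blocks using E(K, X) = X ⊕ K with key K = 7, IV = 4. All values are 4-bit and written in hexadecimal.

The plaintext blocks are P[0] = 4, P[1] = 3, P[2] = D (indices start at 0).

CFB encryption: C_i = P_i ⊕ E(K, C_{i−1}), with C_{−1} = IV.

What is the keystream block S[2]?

C[0]: E(K, 4) = 3; 4 ⊕ 3 = 7.
C[1]: E(K, 7) = 0; 3 ⊕ 0 = 3.
C[2]: E(K, 3) = 4; D ⊕ 4 = 9.
So S[2] = 4.

4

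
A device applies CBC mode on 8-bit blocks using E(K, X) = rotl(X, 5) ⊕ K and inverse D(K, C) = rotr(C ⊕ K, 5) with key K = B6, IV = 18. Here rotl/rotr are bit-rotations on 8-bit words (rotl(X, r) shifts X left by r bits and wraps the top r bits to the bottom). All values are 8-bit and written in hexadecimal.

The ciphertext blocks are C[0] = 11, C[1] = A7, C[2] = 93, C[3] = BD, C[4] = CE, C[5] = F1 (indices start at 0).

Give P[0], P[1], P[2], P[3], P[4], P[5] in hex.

CBC decryption: P_i = D(K, C_i) ⊕ C_{i−1}, with C_{−1} = IV.
P[0]: D(K, 11) = 3D; 3D ⊕ 18 = 25.
P[1]: D(K, A7) = 88; 88 ⊕ 11 = 99.
P[2]: D(K, 93) = 29; 29 ⊕ A7 = 8E.
P[3]: D(K, BD) = 58; 58 ⊕ 93 = CB.
P[4]: D(K, CE) = C3; C3 ⊕ BD = 7E.
P[5]: D(K, F1) = 3A; 3A ⊕ CE = F4.

P[0] = 25, P[1] = 99, P[2] = 8E, P[3] = CB, P[4] = 7E, P[5] = F4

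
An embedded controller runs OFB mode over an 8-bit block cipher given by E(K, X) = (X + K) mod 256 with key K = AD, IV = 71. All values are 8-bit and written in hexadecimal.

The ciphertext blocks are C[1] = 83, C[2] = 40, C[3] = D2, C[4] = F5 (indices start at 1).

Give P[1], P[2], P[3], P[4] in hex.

P[1] = 9D, P[2] = 8B, P[3] = AA, P[4] = D0

OFB decryption: S_i = E(K, S_{i−1}) with S_{0} = IV; P_i = C_i ⊕ S_i.
P[1]: S = E(K, 71) = 1E; 83 ⊕ 1E = 9D.
P[2]: S = E(K, 1E) = CB; 40 ⊕ CB = 8B.
P[3]: S = E(K, CB) = 78; D2 ⊕ 78 = AA.
P[4]: S = E(K, 78) = 25; F5 ⊕ 25 = D0.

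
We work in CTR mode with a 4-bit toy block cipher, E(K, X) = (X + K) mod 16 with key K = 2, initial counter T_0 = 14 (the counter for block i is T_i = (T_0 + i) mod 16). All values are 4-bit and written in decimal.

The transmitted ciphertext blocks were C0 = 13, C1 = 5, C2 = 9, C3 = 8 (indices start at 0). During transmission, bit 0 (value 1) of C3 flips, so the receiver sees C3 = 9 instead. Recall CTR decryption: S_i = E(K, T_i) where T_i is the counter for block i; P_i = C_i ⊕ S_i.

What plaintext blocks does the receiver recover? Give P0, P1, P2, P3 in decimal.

P0 = 13, P1 = 4, P2 = 11, P3 = 10

Only C3 changed, to 9. In CTR, a change in C_i flips the same bit in P_i only; the keystream is unaffected. Decrypting the received ciphertext:
P0: T = 14, S = E(K, T) = 0; 13 ⊕ 0 = 13.
P1: T = 15, S = E(K, T) = 1; 5 ⊕ 1 = 4.
P2: T = 0, S = E(K, T) = 2; 9 ⊕ 2 = 11.
P3: T = 1, S = E(K, T) = 3; 9 ⊕ 3 = 10.
Blocks that differ from the original plaintext: P3.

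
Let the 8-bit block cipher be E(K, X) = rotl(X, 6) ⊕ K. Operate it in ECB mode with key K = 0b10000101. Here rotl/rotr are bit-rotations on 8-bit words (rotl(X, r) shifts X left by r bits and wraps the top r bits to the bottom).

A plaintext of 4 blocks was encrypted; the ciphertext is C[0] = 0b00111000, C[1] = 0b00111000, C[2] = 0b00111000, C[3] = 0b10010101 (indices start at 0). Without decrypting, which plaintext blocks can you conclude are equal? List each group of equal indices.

P[0] = P[1] = P[2]

ECB encrypts each block independently with the same key, so equal ciphertext blocks imply equal plaintext blocks.
C[0] = C[1] = C[2] = 0b00111000, so P[0] = P[1] = P[2].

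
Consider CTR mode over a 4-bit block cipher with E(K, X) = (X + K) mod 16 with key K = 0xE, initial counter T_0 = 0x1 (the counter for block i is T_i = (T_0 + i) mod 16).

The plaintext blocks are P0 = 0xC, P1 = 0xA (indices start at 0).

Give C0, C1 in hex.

CTR encryption: S_i = E(K, T_i) where T_i is the counter for block i; C_i = P_i ⊕ S_i.
C0: T = 0x1, S = E(K, T) = 0xF; 0xC ⊕ 0xF = 0x3.
C1: T = 0x2, S = E(K, T) = 0x0; 0xA ⊕ 0x0 = 0xA.

C0 = 0x3, C1 = 0xA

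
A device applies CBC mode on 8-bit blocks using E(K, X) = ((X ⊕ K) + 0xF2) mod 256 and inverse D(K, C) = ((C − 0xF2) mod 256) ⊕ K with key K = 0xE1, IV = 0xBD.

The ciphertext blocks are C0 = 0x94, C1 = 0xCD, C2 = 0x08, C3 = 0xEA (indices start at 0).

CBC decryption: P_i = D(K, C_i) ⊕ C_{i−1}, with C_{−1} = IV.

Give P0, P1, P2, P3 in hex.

P0: D(K, 0x94) = 0x43; 0x43 ⊕ 0xBD = 0xFE.
P1: D(K, 0xCD) = 0x3A; 0x3A ⊕ 0x94 = 0xAE.
P2: D(K, 0x08) = 0xF7; 0xF7 ⊕ 0xCD = 0x3A.
P3: D(K, 0xEA) = 0x19; 0x19 ⊕ 0x08 = 0x11.

P0 = 0xFE, P1 = 0xAE, P2 = 0x3A, P3 = 0x11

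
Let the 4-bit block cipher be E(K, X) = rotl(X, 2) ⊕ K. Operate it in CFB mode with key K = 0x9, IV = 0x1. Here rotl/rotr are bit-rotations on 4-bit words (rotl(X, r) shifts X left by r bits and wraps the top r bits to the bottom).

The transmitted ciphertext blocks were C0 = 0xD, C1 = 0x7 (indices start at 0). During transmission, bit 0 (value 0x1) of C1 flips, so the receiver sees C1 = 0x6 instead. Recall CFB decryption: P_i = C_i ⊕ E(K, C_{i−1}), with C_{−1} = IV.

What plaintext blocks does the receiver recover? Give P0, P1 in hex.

Only C1 changed, to 0x6. In CFB, a change in C_i flips the same bit in P_i and garbles P_{i+1}. Decrypting the received ciphertext:
P0: E(K, 0x1) = 0xD; 0xD ⊕ 0xD = 0x0.
P1: E(K, 0xD) = 0xE; 0x6 ⊕ 0xE = 0x8.
Blocks that differ from the original plaintext: P1.

P0 = 0x0, P1 = 0x8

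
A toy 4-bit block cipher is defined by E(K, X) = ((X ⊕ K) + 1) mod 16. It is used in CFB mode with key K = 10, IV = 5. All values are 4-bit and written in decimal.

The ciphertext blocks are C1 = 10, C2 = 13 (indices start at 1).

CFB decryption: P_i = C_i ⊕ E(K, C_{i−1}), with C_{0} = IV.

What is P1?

P1: E(K, 5) = 0; 10 ⊕ 0 = 10.

P1 = 10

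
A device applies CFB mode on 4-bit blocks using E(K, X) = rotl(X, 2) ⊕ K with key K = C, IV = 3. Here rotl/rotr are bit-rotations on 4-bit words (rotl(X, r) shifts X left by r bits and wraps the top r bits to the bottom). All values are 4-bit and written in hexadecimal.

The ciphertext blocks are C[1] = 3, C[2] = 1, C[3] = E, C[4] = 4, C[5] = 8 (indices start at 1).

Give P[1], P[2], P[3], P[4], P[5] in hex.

CFB decryption: P_i = C_i ⊕ E(K, C_{i−1}), with C_{0} = IV.
P[1]: E(K, 3) = 0; 3 ⊕ 0 = 3.
P[2]: E(K, 3) = 0; 1 ⊕ 0 = 1.
P[3]: E(K, 1) = 8; E ⊕ 8 = 6.
P[4]: E(K, E) = 7; 4 ⊕ 7 = 3.
P[5]: E(K, 4) = D; 8 ⊕ D = 5.

P[1] = 3, P[2] = 1, P[3] = 6, P[4] = 3, P[5] = 5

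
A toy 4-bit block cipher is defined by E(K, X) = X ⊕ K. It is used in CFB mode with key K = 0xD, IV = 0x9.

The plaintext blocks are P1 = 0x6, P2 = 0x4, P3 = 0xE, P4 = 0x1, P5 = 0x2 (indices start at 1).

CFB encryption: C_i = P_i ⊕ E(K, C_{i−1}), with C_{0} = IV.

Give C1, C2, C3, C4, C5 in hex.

C1: E(K, 0x9) = 0x4; 0x6 ⊕ 0x4 = 0x2.
C2: E(K, 0x2) = 0xF; 0x4 ⊕ 0xF = 0xB.
C3: E(K, 0xB) = 0x6; 0xE ⊕ 0x6 = 0x8.
C4: E(K, 0x8) = 0x5; 0x1 ⊕ 0x5 = 0x4.
C5: E(K, 0x4) = 0x9; 0x2 ⊕ 0x9 = 0xB.

C1 = 0x2, C2 = 0xB, C3 = 0x8, C4 = 0x4, C5 = 0xB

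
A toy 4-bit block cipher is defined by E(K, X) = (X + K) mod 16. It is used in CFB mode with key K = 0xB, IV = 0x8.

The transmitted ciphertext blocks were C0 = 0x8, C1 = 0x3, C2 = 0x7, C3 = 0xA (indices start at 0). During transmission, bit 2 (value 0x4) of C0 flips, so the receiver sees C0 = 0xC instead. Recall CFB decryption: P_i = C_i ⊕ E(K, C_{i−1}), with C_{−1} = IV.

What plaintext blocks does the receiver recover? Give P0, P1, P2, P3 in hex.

Only C0 changed, to 0xC. In CFB, a change in C_i flips the same bit in P_i and garbles P_{i+1}. Decrypting the received ciphertext:
P0: E(K, 0x8) = 0x3; 0xC ⊕ 0x3 = 0xF.
P1: E(K, 0xC) = 0x7; 0x3 ⊕ 0x7 = 0x4.
P2: E(K, 0x3) = 0xE; 0x7 ⊕ 0xE = 0x9.
P3: E(K, 0x7) = 0x2; 0xA ⊕ 0x2 = 0x8.
Blocks that differ from the original plaintext: P0, P1.

P0 = 0xF, P1 = 0x4, P2 = 0x9, P3 = 0x8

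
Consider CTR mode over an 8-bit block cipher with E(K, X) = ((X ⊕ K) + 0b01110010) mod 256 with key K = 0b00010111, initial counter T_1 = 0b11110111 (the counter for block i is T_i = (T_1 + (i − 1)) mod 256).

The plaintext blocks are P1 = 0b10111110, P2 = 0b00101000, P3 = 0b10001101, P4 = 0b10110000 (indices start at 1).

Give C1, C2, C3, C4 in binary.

C1 = 0b11101100, C2 = 0b01001001, C3 = 0b11101101, C4 = 0b11101111

CTR encryption: S_i = E(K, T_i) where T_i is the counter for block i; C_i = P_i ⊕ S_i.
C1: T = 0b11110111, S = E(K, T) = 0b01010010; 0b10111110 ⊕ 0b01010010 = 0b11101100.
C2: T = 0b11111000, S = E(K, T) = 0b01100001; 0b00101000 ⊕ 0b01100001 = 0b01001001.
C3: T = 0b11111001, S = E(K, T) = 0b01100000; 0b10001101 ⊕ 0b01100000 = 0b11101101.
C4: T = 0b11111010, S = E(K, T) = 0b01011111; 0b10110000 ⊕ 0b01011111 = 0b11101111.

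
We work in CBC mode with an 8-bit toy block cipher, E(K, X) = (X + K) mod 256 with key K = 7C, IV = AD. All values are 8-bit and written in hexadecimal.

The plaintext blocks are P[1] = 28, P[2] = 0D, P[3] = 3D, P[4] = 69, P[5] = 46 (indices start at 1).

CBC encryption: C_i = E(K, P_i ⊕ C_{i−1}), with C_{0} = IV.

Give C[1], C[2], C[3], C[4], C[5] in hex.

C[1]: P[1] ⊕ AD = 85; E(K, 85) = 01.
C[2]: P[2] ⊕ 01 = 0C; E(K, 0C) = 88.
C[3]: P[3] ⊕ 88 = B5; E(K, B5) = 31.
C[4]: P[4] ⊕ 31 = 58; E(K, 58) = D4.
C[5]: P[5] ⊕ D4 = 92; E(K, 92) = 0E.

C[1] = 01, C[2] = 88, C[3] = 31, C[4] = D4, C[5] = 0E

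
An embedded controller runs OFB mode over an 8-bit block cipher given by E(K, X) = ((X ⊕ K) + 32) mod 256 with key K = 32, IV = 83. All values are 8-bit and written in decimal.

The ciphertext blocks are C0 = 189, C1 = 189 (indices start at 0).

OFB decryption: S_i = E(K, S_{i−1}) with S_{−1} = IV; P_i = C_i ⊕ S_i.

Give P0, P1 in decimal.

P0 = 46, P1 = 110

P0: S = E(K, 83) = 147; 189 ⊕ 147 = 46.
P1: S = E(K, 147) = 211; 189 ⊕ 211 = 110.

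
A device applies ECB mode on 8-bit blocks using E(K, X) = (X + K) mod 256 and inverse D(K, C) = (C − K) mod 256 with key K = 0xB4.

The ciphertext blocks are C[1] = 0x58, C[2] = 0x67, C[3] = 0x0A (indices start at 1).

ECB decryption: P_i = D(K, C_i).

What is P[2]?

P[2]: D(K, 0x67) = 0xB3.

P[2] = 0xB3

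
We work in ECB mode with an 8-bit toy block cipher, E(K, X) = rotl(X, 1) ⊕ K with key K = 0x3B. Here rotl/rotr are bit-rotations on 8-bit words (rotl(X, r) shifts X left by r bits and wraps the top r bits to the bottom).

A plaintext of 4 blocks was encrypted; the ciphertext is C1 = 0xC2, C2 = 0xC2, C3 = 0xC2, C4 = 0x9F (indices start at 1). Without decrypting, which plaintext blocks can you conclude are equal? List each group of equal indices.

P1 = P2 = P3

ECB encrypts each block independently with the same key, so equal ciphertext blocks imply equal plaintext blocks.
C1 = C2 = C3 = 0xC2, so P1 = P2 = P3.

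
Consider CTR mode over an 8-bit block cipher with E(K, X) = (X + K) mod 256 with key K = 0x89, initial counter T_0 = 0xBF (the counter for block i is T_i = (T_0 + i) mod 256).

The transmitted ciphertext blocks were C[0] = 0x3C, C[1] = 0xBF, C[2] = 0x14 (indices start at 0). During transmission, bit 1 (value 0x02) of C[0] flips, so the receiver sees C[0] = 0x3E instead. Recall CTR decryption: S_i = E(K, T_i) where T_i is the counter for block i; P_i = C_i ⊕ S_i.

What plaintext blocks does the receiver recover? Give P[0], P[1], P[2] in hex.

Only C[0] changed, to 0x3E. In CTR, a change in C_i flips the same bit in P_i only; the keystream is unaffected. Decrypting the received ciphertext:
P[0]: T = 0xBF, S = E(K, T) = 0x48; 0x3E ⊕ 0x48 = 0x76.
P[1]: T = 0xC0, S = E(K, T) = 0x49; 0xBF ⊕ 0x49 = 0xF6.
P[2]: T = 0xC1, S = E(K, T) = 0x4A; 0x14 ⊕ 0x4A = 0x5E.
Blocks that differ from the original plaintext: P[0].

P[0] = 0x76, P[1] = 0xF6, P[2] = 0x5E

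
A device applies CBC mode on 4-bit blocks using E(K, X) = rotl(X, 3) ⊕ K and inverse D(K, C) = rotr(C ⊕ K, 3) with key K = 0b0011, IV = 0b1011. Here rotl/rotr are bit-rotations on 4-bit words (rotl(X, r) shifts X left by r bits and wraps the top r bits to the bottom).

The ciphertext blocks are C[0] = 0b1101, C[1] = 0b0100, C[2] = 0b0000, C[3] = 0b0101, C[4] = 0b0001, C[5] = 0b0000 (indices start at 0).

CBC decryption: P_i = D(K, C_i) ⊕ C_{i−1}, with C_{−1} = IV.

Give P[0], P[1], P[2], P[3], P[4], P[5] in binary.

P[0]: D(K, 0b1101) = 0b1101; 0b1101 ⊕ 0b1011 = 0b0110.
P[1]: D(K, 0b0100) = 0b1110; 0b1110 ⊕ 0b1101 = 0b0011.
P[2]: D(K, 0b0000) = 0b0110; 0b0110 ⊕ 0b0100 = 0b0010.
P[3]: D(K, 0b0101) = 0b1100; 0b1100 ⊕ 0b0000 = 0b1100.
P[4]: D(K, 0b0001) = 0b0100; 0b0100 ⊕ 0b0101 = 0b0001.
P[5]: D(K, 0b0000) = 0b0110; 0b0110 ⊕ 0b0001 = 0b0111.

P[0] = 0b0110, P[1] = 0b0011, P[2] = 0b0010, P[3] = 0b1100, P[4] = 0b0001, P[5] = 0b0111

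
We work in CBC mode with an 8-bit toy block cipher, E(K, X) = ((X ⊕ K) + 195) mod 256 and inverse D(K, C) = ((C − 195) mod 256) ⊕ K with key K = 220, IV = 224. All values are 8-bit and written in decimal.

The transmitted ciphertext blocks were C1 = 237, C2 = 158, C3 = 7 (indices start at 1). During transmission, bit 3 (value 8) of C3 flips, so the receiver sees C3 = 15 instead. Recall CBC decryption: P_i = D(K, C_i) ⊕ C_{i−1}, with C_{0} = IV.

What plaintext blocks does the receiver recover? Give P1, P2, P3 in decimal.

Only C3 changed, to 15. In CBC, a change in C_i garbles P_i and flips the same bit in P_{i+1}. Decrypting the received ciphertext:
P1: D(K, 237) = 246; 246 ⊕ 224 = 22.
P2: D(K, 158) = 7; 7 ⊕ 237 = 234.
P3: D(K, 15) = 144; 144 ⊕ 158 = 14.
Blocks that differ from the original plaintext: P3.

P1 = 22, P2 = 234, P3 = 14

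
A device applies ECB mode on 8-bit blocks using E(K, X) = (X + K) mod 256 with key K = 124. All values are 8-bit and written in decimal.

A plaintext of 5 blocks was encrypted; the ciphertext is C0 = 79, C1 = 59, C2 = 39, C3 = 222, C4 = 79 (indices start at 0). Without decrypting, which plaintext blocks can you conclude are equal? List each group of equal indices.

P0 = P4

ECB encrypts each block independently with the same key, so equal ciphertext blocks imply equal plaintext blocks.
C0 = C4 = 79, so P0 = P4.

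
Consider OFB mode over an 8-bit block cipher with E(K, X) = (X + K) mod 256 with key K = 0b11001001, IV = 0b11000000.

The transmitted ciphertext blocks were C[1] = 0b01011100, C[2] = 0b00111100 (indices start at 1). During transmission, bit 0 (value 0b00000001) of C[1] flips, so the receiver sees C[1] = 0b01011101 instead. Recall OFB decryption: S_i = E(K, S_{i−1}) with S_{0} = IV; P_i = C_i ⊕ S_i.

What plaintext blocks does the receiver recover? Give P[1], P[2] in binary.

P[1] = 0b11010100, P[2] = 0b01101110

Only C[1] changed, to 0b01011101. In OFB, a change in C_i flips the same bit in P_i only; the keystream is unaffected. Decrypting the received ciphertext:
P[1]: S = E(K, 0b11000000) = 0b10001001; 0b01011101 ⊕ 0b10001001 = 0b11010100.
P[2]: S = E(K, 0b10001001) = 0b01010010; 0b00111100 ⊕ 0b01010010 = 0b01101110.
Blocks that differ from the original plaintext: P[1].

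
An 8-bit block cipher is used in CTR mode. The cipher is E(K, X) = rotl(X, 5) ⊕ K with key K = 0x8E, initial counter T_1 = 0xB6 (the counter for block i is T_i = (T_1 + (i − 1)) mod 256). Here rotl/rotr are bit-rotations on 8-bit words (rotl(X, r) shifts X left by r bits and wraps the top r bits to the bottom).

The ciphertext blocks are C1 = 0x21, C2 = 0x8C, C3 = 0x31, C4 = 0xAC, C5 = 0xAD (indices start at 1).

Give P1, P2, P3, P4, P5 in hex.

P1 = 0x79, P2 = 0xF4, P3 = 0xA8, P4 = 0x15, P5 = 0x74

CTR decryption: S_i = E(K, T_i) where T_i is the counter for block i; P_i = C_i ⊕ S_i.
P1: T = 0xB6, S = E(K, T) = 0x58; 0x21 ⊕ 0x58 = 0x79.
P2: T = 0xB7, S = E(K, T) = 0x78; 0x8C ⊕ 0x78 = 0xF4.
P3: T = 0xB8, S = E(K, T) = 0x99; 0x31 ⊕ 0x99 = 0xA8.
P4: T = 0xB9, S = E(K, T) = 0xB9; 0xAC ⊕ 0xB9 = 0x15.
P5: T = 0xBA, S = E(K, T) = 0xD9; 0xAD ⊕ 0xD9 = 0x74.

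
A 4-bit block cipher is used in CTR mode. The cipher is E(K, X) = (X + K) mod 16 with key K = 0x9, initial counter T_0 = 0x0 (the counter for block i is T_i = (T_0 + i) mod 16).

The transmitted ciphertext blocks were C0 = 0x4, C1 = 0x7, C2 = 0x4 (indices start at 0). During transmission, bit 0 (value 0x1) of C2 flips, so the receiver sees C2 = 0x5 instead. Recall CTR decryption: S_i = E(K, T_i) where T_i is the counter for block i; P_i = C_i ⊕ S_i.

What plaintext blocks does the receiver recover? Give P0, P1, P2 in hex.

Only C2 changed, to 0x5. In CTR, a change in C_i flips the same bit in P_i only; the keystream is unaffected. Decrypting the received ciphertext:
P0: T = 0x0, S = E(K, T) = 0x9; 0x4 ⊕ 0x9 = 0xD.
P1: T = 0x1, S = E(K, T) = 0xA; 0x7 ⊕ 0xA = 0xD.
P2: T = 0x2, S = E(K, T) = 0xB; 0x5 ⊕ 0xB = 0xE.
Blocks that differ from the original plaintext: P2.

P0 = 0xD, P1 = 0xD, P2 = 0xE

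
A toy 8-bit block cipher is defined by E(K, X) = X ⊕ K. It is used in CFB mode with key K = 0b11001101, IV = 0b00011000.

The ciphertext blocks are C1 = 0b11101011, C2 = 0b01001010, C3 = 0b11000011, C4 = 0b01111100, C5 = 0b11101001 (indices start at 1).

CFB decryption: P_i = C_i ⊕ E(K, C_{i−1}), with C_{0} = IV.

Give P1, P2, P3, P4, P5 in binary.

P1: E(K, 0b00011000) = 0b11010101; 0b11101011 ⊕ 0b11010101 = 0b00111110.
P2: E(K, 0b11101011) = 0b00100110; 0b01001010 ⊕ 0b00100110 = 0b01101100.
P3: E(K, 0b01001010) = 0b10000111; 0b11000011 ⊕ 0b10000111 = 0b01000100.
P4: E(K, 0b11000011) = 0b00001110; 0b01111100 ⊕ 0b00001110 = 0b01110010.
P5: E(K, 0b01111100) = 0b10110001; 0b11101001 ⊕ 0b10110001 = 0b01011000.

P1 = 0b00111110, P2 = 0b01101100, P3 = 0b01000100, P4 = 0b01110010, P5 = 0b01011000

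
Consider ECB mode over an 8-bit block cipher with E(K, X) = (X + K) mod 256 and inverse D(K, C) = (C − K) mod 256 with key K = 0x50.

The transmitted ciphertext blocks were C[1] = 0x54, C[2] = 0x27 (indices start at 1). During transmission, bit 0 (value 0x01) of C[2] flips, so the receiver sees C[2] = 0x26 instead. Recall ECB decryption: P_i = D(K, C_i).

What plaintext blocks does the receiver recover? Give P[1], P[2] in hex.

Only C[2] changed, to 0x26. In ECB, a change in C_i affects only P_i. Decrypting the received ciphertext:
P[1]: D(K, 0x54) = 0x04.
P[2]: D(K, 0x26) = 0xD6.
Blocks that differ from the original plaintext: P[2].

P[1] = 0x04, P[2] = 0xD6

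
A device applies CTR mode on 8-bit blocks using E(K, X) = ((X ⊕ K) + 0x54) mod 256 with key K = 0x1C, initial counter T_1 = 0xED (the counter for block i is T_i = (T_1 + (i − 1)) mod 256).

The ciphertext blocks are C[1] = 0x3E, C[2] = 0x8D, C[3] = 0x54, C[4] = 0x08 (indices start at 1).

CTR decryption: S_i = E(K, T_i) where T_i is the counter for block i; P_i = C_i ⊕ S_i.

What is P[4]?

P[4]: T = 0xF0, S = E(K, T) = 0x40; 0x08 ⊕ 0x40 = 0x48.

P[4] = 0x48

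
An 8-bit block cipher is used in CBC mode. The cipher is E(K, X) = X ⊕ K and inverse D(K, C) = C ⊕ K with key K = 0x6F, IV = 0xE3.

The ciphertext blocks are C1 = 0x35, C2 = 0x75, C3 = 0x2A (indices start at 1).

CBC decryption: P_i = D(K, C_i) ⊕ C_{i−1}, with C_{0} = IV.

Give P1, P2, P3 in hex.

P1 = 0xB9, P2 = 0x2F, P3 = 0x30

P1: D(K, 0x35) = 0x5A; 0x5A ⊕ 0xE3 = 0xB9.
P2: D(K, 0x75) = 0x1A; 0x1A ⊕ 0x35 = 0x2F.
P3: D(K, 0x2A) = 0x45; 0x45 ⊕ 0x75 = 0x30.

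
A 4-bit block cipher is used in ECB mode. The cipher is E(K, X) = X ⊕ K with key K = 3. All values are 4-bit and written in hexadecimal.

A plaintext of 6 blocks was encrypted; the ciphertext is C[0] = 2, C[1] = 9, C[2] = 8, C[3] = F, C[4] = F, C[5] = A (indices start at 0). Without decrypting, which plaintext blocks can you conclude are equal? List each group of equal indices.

ECB encrypts each block independently with the same key, so equal ciphertext blocks imply equal plaintext blocks.
C[3] = C[4] = F, so P[3] = P[4].

P[3] = P[4]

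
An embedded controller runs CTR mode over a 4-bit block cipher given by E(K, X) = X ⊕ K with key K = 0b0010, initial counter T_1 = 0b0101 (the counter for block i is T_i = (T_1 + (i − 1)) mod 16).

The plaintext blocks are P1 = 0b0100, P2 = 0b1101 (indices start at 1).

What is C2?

C2 = 0b1001

CTR encryption: S_i = E(K, T_i) where T_i is the counter for block i; C_i = P_i ⊕ S_i.
C1: T = 0b0101, S = E(K, T) = 0b0111; 0b0100 ⊕ 0b0111 = 0b0011.
C2: T = 0b0110, S = E(K, T) = 0b0100; 0b1101 ⊕ 0b0100 = 0b1001.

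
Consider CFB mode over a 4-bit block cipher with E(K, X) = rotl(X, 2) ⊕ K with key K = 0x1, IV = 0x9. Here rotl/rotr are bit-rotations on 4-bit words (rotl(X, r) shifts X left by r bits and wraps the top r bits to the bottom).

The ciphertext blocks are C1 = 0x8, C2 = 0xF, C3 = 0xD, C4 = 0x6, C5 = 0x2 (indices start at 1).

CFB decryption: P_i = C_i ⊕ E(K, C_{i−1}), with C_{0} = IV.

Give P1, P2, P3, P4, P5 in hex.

P1 = 0xF, P2 = 0xC, P3 = 0x3, P4 = 0x0, P5 = 0xA

P1: E(K, 0x9) = 0x7; 0x8 ⊕ 0x7 = 0xF.
P2: E(K, 0x8) = 0x3; 0xF ⊕ 0x3 = 0xC.
P3: E(K, 0xF) = 0xE; 0xD ⊕ 0xE = 0x3.
P4: E(K, 0xD) = 0x6; 0x6 ⊕ 0x6 = 0x0.
P5: E(K, 0x6) = 0x8; 0x2 ⊕ 0x8 = 0xA.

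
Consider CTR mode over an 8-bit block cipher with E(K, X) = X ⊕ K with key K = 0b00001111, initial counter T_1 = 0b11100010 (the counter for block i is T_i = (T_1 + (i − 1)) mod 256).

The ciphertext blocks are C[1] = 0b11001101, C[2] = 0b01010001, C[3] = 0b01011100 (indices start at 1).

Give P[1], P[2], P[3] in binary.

P[1] = 0b00100000, P[2] = 0b10111101, P[3] = 0b10110111

CTR decryption: S_i = E(K, T_i) where T_i is the counter for block i; P_i = C_i ⊕ S_i.
P[1]: T = 0b11100010, S = E(K, T) = 0b11101101; 0b11001101 ⊕ 0b11101101 = 0b00100000.
P[2]: T = 0b11100011, S = E(K, T) = 0b11101100; 0b01010001 ⊕ 0b11101100 = 0b10111101.
P[3]: T = 0b11100100, S = E(K, T) = 0b11101011; 0b01011100 ⊕ 0b11101011 = 0b10110111.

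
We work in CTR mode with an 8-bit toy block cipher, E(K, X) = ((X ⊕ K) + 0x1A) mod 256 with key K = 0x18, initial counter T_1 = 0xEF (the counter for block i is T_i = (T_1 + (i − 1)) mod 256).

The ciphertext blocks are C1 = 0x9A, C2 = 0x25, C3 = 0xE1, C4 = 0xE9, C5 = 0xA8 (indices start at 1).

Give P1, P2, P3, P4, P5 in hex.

P1 = 0x8B, P2 = 0x27, P3 = 0xE2, P4 = 0xED, P5 = 0xAD

CTR decryption: S_i = E(K, T_i) where T_i is the counter for block i; P_i = C_i ⊕ S_i.
P1: T = 0xEF, S = E(K, T) = 0x11; 0x9A ⊕ 0x11 = 0x8B.
P2: T = 0xF0, S = E(K, T) = 0x02; 0x25 ⊕ 0x02 = 0x27.
P3: T = 0xF1, S = E(K, T) = 0x03; 0xE1 ⊕ 0x03 = 0xE2.
P4: T = 0xF2, S = E(K, T) = 0x04; 0xE9 ⊕ 0x04 = 0xED.
P5: T = 0xF3, S = E(K, T) = 0x05; 0xA8 ⊕ 0x05 = 0xAD.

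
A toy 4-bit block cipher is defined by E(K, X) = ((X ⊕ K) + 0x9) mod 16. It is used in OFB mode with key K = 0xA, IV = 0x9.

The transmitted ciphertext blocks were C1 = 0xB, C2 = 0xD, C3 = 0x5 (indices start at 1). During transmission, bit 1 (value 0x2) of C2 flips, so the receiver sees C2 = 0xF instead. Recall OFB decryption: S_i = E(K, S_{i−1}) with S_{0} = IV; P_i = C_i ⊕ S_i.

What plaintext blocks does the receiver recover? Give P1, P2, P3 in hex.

P1 = 0x7, P2 = 0x0, P3 = 0xB

Only C2 changed, to 0xF. In OFB, a change in C_i flips the same bit in P_i only; the keystream is unaffected. Decrypting the received ciphertext:
P1: S = E(K, 0x9) = 0xC; 0xB ⊕ 0xC = 0x7.
P2: S = E(K, 0xC) = 0xF; 0xF ⊕ 0xF = 0x0.
P3: S = E(K, 0xF) = 0xE; 0x5 ⊕ 0xE = 0xB.
Blocks that differ from the original plaintext: P2.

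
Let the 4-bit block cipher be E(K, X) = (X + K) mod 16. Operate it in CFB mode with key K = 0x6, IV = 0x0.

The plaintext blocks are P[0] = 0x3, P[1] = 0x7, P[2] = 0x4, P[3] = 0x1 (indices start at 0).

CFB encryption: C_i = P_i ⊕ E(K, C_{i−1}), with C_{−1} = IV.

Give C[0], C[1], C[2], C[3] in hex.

C[0] = 0x5, C[1] = 0xC, C[2] = 0x6, C[3] = 0xD

C[0]: E(K, 0x0) = 0x6; 0x3 ⊕ 0x6 = 0x5.
C[1]: E(K, 0x5) = 0xB; 0x7 ⊕ 0xB = 0xC.
C[2]: E(K, 0xC) = 0x2; 0x4 ⊕ 0x2 = 0x6.
C[3]: E(K, 0x6) = 0xC; 0x1 ⊕ 0xC = 0xD.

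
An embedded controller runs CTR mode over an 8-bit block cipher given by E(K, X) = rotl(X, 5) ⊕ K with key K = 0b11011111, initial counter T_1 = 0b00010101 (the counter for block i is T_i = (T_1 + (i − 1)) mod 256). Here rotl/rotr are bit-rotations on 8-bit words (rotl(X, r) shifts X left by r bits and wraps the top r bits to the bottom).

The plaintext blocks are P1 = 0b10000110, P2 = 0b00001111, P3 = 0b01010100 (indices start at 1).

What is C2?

CTR encryption: S_i = E(K, T_i) where T_i is the counter for block i; C_i = P_i ⊕ S_i.
C1: T = 0b00010101, S = E(K, T) = 0b01111101; 0b10000110 ⊕ 0b01111101 = 0b11111011.
C2: T = 0b00010110, S = E(K, T) = 0b00011101; 0b00001111 ⊕ 0b00011101 = 0b00010010.

C2 = 0b00010010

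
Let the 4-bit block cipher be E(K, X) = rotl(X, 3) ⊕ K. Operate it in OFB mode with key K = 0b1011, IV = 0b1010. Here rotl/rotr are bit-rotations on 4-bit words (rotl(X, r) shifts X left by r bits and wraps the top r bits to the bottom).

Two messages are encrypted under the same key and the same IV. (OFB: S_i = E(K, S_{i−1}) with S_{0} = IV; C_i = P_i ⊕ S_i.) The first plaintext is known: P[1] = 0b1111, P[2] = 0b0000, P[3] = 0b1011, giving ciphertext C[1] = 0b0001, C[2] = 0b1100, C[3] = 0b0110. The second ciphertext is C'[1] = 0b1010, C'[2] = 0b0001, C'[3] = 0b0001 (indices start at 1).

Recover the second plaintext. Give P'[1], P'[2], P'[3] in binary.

In OFB with a reused IV, both messages share the same keystream S_i, so C_i ⊕ C'_i = P_i ⊕ P'_i and thus P'_i = P_i ⊕ C_i ⊕ C'_i.
P'[1]: 0b1111 ⊕ 0b0001 ⊕ 0b1010 = 0b0100.
P'[2]: 0b0000 ⊕ 0b1100 ⊕ 0b0001 = 0b1101.
P'[3]: 0b1011 ⊕ 0b0110 ⊕ 0b0001 = 0b1100.

P'[1] = 0b0100, P'[2] = 0b1101, P'[3] = 0b1100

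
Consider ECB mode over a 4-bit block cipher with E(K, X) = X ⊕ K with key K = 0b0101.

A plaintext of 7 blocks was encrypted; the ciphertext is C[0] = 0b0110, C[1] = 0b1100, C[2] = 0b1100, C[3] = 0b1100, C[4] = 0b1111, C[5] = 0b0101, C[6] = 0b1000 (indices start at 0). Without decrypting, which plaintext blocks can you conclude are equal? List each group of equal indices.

P[1] = P[2] = P[3]

ECB encrypts each block independently with the same key, so equal ciphertext blocks imply equal plaintext blocks.
C[1] = C[2] = C[3] = 0b1100, so P[1] = P[2] = P[3].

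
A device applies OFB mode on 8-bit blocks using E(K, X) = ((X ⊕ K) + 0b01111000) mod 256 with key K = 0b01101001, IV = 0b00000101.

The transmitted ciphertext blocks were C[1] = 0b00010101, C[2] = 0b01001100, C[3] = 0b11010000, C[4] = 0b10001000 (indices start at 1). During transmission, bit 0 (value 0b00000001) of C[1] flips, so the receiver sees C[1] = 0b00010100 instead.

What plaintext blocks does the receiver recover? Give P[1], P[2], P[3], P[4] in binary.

P[1] = 0b11110000, P[2] = 0b01001001, P[3] = 0b00110100, P[4] = 0b10001101

OFB decryption: S_i = E(K, S_{i−1}) with S_{0} = IV; P_i = C_i ⊕ S_i.
Only C[1] changed, to 0b00010100. In OFB, a change in C_i flips the same bit in P_i only; the keystream is unaffected. Decrypting the received ciphertext:
P[1]: S = E(K, 0b00000101) = 0b11100100; 0b00010100 ⊕ 0b11100100 = 0b11110000.
P[2]: S = E(K, 0b11100100) = 0b00000101; 0b01001100 ⊕ 0b00000101 = 0b01001001.
P[3]: S = E(K, 0b00000101) = 0b11100100; 0b11010000 ⊕ 0b11100100 = 0b00110100.
P[4]: S = E(K, 0b11100100) = 0b00000101; 0b10001000 ⊕ 0b00000101 = 0b10001101.
Blocks that differ from the original plaintext: P[1].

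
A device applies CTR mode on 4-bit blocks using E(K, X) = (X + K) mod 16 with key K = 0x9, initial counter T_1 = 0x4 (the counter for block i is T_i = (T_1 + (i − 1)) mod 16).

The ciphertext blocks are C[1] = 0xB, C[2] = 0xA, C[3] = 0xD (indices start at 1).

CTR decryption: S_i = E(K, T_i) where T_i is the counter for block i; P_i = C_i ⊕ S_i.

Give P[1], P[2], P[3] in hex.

P[1]: T = 0x4, S = E(K, T) = 0xD; 0xB ⊕ 0xD = 0x6.
P[2]: T = 0x5, S = E(K, T) = 0xE; 0xA ⊕ 0xE = 0x4.
P[3]: T = 0x6, S = E(K, T) = 0xF; 0xD ⊕ 0xF = 0x2.

P[1] = 0x6, P[2] = 0x4, P[3] = 0x2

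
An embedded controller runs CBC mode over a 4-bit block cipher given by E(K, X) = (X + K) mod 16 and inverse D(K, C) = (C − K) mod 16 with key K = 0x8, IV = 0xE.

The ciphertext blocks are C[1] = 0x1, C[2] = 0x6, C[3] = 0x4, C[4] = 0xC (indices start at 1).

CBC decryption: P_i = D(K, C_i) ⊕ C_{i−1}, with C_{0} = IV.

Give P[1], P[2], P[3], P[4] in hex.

P[1] = 0x7, P[2] = 0xF, P[3] = 0xA, P[4] = 0x0

P[1]: D(K, 0x1) = 0x9; 0x9 ⊕ 0xE = 0x7.
P[2]: D(K, 0x6) = 0xE; 0xE ⊕ 0x1 = 0xF.
P[3]: D(K, 0x4) = 0xC; 0xC ⊕ 0x6 = 0xA.
P[4]: D(K, 0xC) = 0x4; 0x4 ⊕ 0x4 = 0x0.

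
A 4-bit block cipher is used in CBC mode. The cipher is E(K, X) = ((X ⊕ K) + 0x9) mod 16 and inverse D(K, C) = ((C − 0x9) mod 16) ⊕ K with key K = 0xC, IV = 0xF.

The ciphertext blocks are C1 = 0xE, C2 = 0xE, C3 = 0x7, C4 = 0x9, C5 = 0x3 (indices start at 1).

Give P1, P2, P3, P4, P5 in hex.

P1 = 0x6, P2 = 0x7, P3 = 0xC, P4 = 0xB, P5 = 0xF

CBC decryption: P_i = D(K, C_i) ⊕ C_{i−1}, with C_{0} = IV.
P1: D(K, 0xE) = 0x9; 0x9 ⊕ 0xF = 0x6.
P2: D(K, 0xE) = 0x9; 0x9 ⊕ 0xE = 0x7.
P3: D(K, 0x7) = 0x2; 0x2 ⊕ 0xE = 0xC.
P4: D(K, 0x9) = 0xC; 0xC ⊕ 0x7 = 0xB.
P5: D(K, 0x3) = 0x6; 0x6 ⊕ 0x9 = 0xF.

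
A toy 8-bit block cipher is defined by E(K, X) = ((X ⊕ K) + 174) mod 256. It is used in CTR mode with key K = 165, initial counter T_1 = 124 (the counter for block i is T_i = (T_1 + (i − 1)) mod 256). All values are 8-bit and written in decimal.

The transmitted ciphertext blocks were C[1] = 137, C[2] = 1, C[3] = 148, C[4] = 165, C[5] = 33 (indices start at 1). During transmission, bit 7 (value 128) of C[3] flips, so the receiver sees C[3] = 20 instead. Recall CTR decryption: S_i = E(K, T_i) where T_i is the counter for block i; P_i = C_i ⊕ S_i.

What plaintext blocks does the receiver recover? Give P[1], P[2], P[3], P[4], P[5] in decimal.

P[1] = 14, P[2] = 135, P[3] = 157, P[4] = 45, P[5] = 242

Only C[3] changed, to 20. In CTR, a change in C_i flips the same bit in P_i only; the keystream is unaffected. Decrypting the received ciphertext:
P[1]: T = 124, S = E(K, T) = 135; 137 ⊕ 135 = 14.
P[2]: T = 125, S = E(K, T) = 134; 1 ⊕ 134 = 135.
P[3]: T = 126, S = E(K, T) = 137; 20 ⊕ 137 = 157.
P[4]: T = 127, S = E(K, T) = 136; 165 ⊕ 136 = 45.
P[5]: T = 128, S = E(K, T) = 211; 33 ⊕ 211 = 242.
Blocks that differ from the original plaintext: P[3].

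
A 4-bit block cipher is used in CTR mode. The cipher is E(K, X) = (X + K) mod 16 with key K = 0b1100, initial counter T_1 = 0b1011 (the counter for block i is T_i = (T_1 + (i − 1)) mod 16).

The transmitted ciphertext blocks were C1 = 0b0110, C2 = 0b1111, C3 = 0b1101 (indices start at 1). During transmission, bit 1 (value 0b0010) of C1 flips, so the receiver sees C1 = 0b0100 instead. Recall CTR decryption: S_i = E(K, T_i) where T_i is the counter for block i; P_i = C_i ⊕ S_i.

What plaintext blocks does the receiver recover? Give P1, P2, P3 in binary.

Only C1 changed, to 0b0100. In CTR, a change in C_i flips the same bit in P_i only; the keystream is unaffected. Decrypting the received ciphertext:
P1: T = 0b1011, S = E(K, T) = 0b0111; 0b0100 ⊕ 0b0111 = 0b0011.
P2: T = 0b1100, S = E(K, T) = 0b1000; 0b1111 ⊕ 0b1000 = 0b0111.
P3: T = 0b1101, S = E(K, T) = 0b1001; 0b1101 ⊕ 0b1001 = 0b0100.
Blocks that differ from the original plaintext: P1.

P1 = 0b0011, P2 = 0b0111, P3 = 0b0100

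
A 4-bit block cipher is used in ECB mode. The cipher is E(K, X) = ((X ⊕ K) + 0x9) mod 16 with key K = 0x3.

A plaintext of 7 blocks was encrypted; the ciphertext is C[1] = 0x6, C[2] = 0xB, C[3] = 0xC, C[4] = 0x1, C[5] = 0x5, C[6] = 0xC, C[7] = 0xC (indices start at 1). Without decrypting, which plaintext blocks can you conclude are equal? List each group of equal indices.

P[3] = P[6] = P[7]

ECB encrypts each block independently with the same key, so equal ciphertext blocks imply equal plaintext blocks.
C[3] = C[6] = C[7] = 0xC, so P[3] = P[6] = P[7].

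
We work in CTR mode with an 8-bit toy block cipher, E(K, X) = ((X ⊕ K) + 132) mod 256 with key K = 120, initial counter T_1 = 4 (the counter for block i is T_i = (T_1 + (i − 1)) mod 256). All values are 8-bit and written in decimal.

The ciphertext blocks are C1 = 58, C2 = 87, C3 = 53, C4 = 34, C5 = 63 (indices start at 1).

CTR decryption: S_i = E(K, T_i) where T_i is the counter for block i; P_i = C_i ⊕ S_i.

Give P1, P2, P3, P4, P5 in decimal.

P1: T = 4, S = E(K, T) = 0; 58 ⊕ 0 = 58.
P2: T = 5, S = E(K, T) = 1; 87 ⊕ 1 = 86.
P3: T = 6, S = E(K, T) = 2; 53 ⊕ 2 = 55.
P4: T = 7, S = E(K, T) = 3; 34 ⊕ 3 = 33.
P5: T = 8, S = E(K, T) = 244; 63 ⊕ 244 = 203.

P1 = 58, P2 = 86, P3 = 55, P4 = 33, P5 = 203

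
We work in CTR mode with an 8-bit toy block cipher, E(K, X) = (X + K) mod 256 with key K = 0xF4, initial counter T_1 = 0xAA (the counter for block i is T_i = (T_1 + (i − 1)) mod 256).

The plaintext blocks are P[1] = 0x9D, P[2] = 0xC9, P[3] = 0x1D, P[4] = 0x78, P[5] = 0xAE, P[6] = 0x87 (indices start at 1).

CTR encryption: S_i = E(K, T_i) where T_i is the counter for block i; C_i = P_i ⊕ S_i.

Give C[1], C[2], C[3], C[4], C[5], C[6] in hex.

C[1] = 0x03, C[2] = 0x56, C[3] = 0xBD, C[4] = 0xD9, C[5] = 0x0C, C[6] = 0x24

C[1]: T = 0xAA, S = E(K, T) = 0x9E; 0x9D ⊕ 0x9E = 0x03.
C[2]: T = 0xAB, S = E(K, T) = 0x9F; 0xC9 ⊕ 0x9F = 0x56.
C[3]: T = 0xAC, S = E(K, T) = 0xA0; 0x1D ⊕ 0xA0 = 0xBD.
C[4]: T = 0xAD, S = E(K, T) = 0xA1; 0x78 ⊕ 0xA1 = 0xD9.
C[5]: T = 0xAE, S = E(K, T) = 0xA2; 0xAE ⊕ 0xA2 = 0x0C.
C[6]: T = 0xAF, S = E(K, T) = 0xA3; 0x87 ⊕ 0xA3 = 0x24.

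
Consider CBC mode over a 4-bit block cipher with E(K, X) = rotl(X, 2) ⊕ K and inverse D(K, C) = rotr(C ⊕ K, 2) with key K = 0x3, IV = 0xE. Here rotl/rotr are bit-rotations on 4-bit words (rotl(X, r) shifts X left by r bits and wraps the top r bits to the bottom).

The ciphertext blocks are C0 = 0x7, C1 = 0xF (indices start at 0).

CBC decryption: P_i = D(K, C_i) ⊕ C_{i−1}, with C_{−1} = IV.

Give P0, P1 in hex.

P0 = 0xF, P1 = 0x4

P0: D(K, 0x7) = 0x1; 0x1 ⊕ 0xE = 0xF.
P1: D(K, 0xF) = 0x3; 0x3 ⊕ 0x7 = 0x4.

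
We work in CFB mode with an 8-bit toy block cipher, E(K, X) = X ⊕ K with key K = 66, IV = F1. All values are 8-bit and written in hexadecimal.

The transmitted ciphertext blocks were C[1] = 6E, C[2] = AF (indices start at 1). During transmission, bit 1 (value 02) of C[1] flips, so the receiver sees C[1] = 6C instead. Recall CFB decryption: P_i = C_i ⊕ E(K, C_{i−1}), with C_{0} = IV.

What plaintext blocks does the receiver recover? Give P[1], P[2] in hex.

P[1] = FB, P[2] = A5

Only C[1] changed, to 6C. In CFB, a change in C_i flips the same bit in P_i and garbles P_{i+1}. Decrypting the received ciphertext:
P[1]: E(K, F1) = 97; 6C ⊕ 97 = FB.
P[2]: E(K, 6C) = 0A; AF ⊕ 0A = A5.
Blocks that differ from the original plaintext: P[1], P[2].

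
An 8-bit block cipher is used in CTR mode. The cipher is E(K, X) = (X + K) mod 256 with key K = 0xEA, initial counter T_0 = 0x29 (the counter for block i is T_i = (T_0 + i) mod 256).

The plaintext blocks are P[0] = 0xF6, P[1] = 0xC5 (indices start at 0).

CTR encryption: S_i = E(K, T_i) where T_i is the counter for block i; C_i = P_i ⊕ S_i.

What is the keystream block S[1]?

C[0]: T = 0x29, S = E(K, T) = 0x13; 0xF6 ⊕ 0x13 = 0xE5.
C[1]: T = 0x2A, S = E(K, T) = 0x14; 0xC5 ⊕ 0x14 = 0xD1.
So S[1] = 0x14.

0x14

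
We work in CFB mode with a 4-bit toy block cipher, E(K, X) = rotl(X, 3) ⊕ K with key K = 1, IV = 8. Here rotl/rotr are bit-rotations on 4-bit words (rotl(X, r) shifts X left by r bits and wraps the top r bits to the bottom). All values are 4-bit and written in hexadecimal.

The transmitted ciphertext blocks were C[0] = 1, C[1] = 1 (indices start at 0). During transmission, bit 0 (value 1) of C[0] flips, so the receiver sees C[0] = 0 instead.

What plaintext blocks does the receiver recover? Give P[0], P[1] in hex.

CFB decryption: P_i = C_i ⊕ E(K, C_{i−1}), with C_{−1} = IV.
Only C[0] changed, to 0. In CFB, a change in C_i flips the same bit in P_i and garbles P_{i+1}. Decrypting the received ciphertext:
P[0]: E(K, 8) = 5; 0 ⊕ 5 = 5.
P[1]: E(K, 0) = 1; 1 ⊕ 1 = 0.
Blocks that differ from the original plaintext: P[0], P[1].

P[0] = 5, P[1] = 0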